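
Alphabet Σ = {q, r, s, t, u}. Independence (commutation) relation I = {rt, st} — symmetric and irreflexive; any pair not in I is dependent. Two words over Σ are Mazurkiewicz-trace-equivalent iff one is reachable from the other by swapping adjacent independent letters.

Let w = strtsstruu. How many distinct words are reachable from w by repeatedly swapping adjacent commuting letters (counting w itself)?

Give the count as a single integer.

56

#0=s has no predecessor
#1=t has no predecessor
#2=r depends on [0:s]
#3=t depends on [1:t]
#4=s depends on [2:r]
#5=s depends on [4:s]
#6=t depends on [3:t]
#7=r depends on [5:s]
#8=u depends on [6:t, 7:r]
#9=u depends on [8:u]
sources: [0:s, 1:t]
N(rest) = Σ N(rest − s) over sources s of rest; N(one piece) = 1:
  size 1 → [9]=1
  size 2 → [8,9]=1
  size 3 → [6,8,9]=1  [7,8,9]=1
  size 4 → [3,6,8,9]=1  [5,7,8,9]=1  [6,7,8,9]=2
  size 5 → [1,3,6,8,9]=1  [3,6,7,8,9]=3  [4,5,7,8,9]=1  [5,6,7,8,9]=3
  size 6 → [1,3,6,7,8,9]=4  [2,4,5,7,8,9]=1  [3,5,6,7,8,9]=6  [4,5,6,7,8,9]=4
  size 7 → [0,2,4,5,7,8,9]=1  [1,3,5,6,7,8,9]=10  [2,4,5,6,7,8,9]=5  [3,4,5,6,7,8,9]=10
  size 8 → [0,2,4,5,6,7,8,9]=6  [1,3,4,5,6,7,8,9]=20  [2,3,4,5,6,7,8,9]=15
  first=0(s) contributes 35
  first=1(t) contributes 21
|[w]| = 56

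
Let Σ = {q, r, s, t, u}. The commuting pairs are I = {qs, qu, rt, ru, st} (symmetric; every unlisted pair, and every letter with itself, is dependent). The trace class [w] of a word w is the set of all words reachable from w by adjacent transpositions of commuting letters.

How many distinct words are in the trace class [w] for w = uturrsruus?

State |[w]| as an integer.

drop 0:u onto floor
drop 1:t onto {0:u}
drop 2:u onto {1:t}
drop 3:r onto floor
drop 4:r onto {3:r}
drop 5:s onto {2:u, 4:r}
drop 6:r onto {5:s}
drop 7:u onto {5:s}
drop 8:u onto {7:u}
drop 9:s onto {6:r, 8:u}
ground layer = {0:u, 3:r}
drop-orders for the pieces not yet dropped (sum over which currently-grounded one goes next):
  1 to go: {9} 1
  2 to go: {6,9} 1  {8,9} 1
  3 to go: {6,8,9} 2  {7,8,9} 1
  4 to go: {6,7,8,9} 3
  5 to go: {5,6,7,8,9} 3
  6 to go: {2,5,6,7,8,9} 3  {4,5,6,7,8,9} 3
  7 to go: {1,2,5,6,7,8,9} 3  {2,4,5,6,7,8,9} 6  {3,4,5,6,7,8,9} 3
  8 to go: {0,1,2,5,6,7,8,9} 3  {1,2,4,5,6,7,8,9} 9  {2,3,4,5,6,7,8,9} 9
  if 0:u drops first: 18 orders
  if 3:r drops first: 12 orders
heap linearizations: 30

30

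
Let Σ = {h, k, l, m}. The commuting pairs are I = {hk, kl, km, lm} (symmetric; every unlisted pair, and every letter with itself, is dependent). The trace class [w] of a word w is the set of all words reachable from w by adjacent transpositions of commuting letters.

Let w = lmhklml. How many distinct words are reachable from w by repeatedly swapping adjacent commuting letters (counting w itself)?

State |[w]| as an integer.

drop 0:l onto floor
drop 1:m onto floor
drop 2:h onto {0:l, 1:m}
drop 3:k onto floor
drop 4:l onto {2:h}
drop 5:m onto {2:h}
drop 6:l onto {4:l}
ground layer = {0:l, 1:m, 3:k}
drop-orders for the pieces not yet dropped (sum over which currently-grounded one goes next):
  1 to go: {3} 1  {5} 1  {6} 1
  2 to go: {3,5} 2  {3,6} 2  {4,6} 1  {5,6} 2
  3 to go: {3,4,6} 3  {3,5,6} 6  {4,5,6} 3
  4 to go: {2,4,5,6} 3  {3,4,5,6} 12
  5 to go: {0,2,4,5,6} 3  {1,2,4,5,6} 3  {2,3,4,5,6} 15
  if 0:l drops first: 18 orders
  if 1:m drops first: 18 orders
  if 3:k drops first: 6 orders
heap linearizations: 42

42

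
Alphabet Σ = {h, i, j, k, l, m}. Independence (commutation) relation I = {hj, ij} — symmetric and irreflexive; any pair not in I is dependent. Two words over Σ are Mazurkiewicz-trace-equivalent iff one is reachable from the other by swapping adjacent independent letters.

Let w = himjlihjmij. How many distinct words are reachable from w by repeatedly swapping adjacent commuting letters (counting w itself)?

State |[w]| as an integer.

piece 0:h — minimal
piece 1:i rests on {0:h}
piece 2:m rests on {1:i}
piece 3:j rests on {2:m}
piece 4:l rests on {3:j}
piece 5:i rests on {4:l}
piece 6:h rests on {5:i}
piece 7:j rests on {4:l}
piece 8:m rests on {6:h, 7:j}
piece 9:i rests on {8:m}
piece 10:j rests on {8:m}
minimal pieces: {0:h}
ways to finish when only these pieces remain (= sum over removing one remaining piece with nothing left below it):
  1 left: {9}→1  {10}→1
  2 left: {9,10}→2
  3 left: {8,9,10}→2
  4 left: {6,8,9,10}→2  {7,8,9,10}→2
  5 left: {5,6,8,9,10}→2  {6,7,8,9,10}→4
  6 left: {5,6,7,8,9,10}→6
  7 left: {4,5,6,7,8,9,10}→6
  8 left: {3,4,5,6,7,8,9,10}→6
  9 left: {2,3,4,5,6,7,8,9,10}→6
  placing 0:h first → 6 extensions

6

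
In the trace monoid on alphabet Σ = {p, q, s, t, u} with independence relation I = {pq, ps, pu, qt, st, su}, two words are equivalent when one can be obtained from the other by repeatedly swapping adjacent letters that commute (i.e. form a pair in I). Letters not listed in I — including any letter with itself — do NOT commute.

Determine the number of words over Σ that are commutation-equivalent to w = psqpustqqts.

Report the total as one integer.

0(p) covers ∅
1(s) covers ∅
2(q) covers 1:s
3(p) covers 0:p
4(u) covers 2:q
5(s) covers 2:q
6(t) covers 3:p, 4:u
7(q) covers 4:u, 5:s
8(q) covers 7:q
9(t) covers 6:t
10(s) covers 8:q
floor of heap: 0:p, 1:s
completions by unplaced set U, small U first (add the entries for U minus each lowest piece of U):
  |U|=1: {9}:1  {10}:1
  |U|=2: {6,9}:1  {8,10}:1  {9,10}:2
  |U|=3: {3,6,9}:1  {6,9,10}:3  {7,8,10}:1  {8,9,10}:3
  |U|=4: {0,3,6,9}:1  {3,6,9,10}:4  {5,7,8,10}:1  {6,8,9,10}:6  {7,8,9,10}:4
  |U|=5: {0,3,6,9,10}:5  {3,6,8,9,10}:10  {5,7,8,9,10}:5  {6,7,8,9,10}:10
  |U|=6: {0,3,6,8,9,10}:15  {3,6,7,8,9,10}:20  {4,6,7,8,9,10}:10  {5,6,7,8,9,10}:15
  |U|=7: {0,3,6,7,8,9,10}:35  {3,4,6,7,8,9,10}:30  {3,5,6,7,8,9,10}:35  {4,5,6,7,8,9,10}:25
  |U|=8: {0,3,4,6,7,8,9,10}:65  {0,3,5,6,7,8,9,10}:70  {2,4,5,6,7,8,9,10}:25  {3,4,5,6,7,8,9,10}:90
  |U|=9: {0,3,4,5,6,7,8,9,10}:225  {1,2,4,5,6,7,8,9,10}:25  {2,3,4,5,6,7,8,9,10}:115
  start at 0(p): 140
  start at 1(s): 340
sum over floor = 480

480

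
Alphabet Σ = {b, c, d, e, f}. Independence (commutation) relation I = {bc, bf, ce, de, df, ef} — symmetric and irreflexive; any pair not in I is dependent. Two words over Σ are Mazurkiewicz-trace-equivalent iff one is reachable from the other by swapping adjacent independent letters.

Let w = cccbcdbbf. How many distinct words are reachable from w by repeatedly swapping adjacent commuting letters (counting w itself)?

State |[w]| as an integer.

drop 0:c onto floor
drop 1:c onto {0:c}
drop 2:c onto {1:c}
drop 3:b onto floor
drop 4:c onto {2:c}
drop 5:d onto {3:b, 4:c}
drop 6:b onto {5:d}
drop 7:b onto {6:b}
drop 8:f onto {4:c}
ground layer = {0:c, 3:b}
drop-orders for the pieces not yet dropped (sum over which currently-grounded one goes next):
  1 to go: {7} 1  {8} 1
  2 to go: {6,7} 1  {7,8} 2
  3 to go: {5,6,7} 1  {6,7,8} 3
  4 to go: {3,5,6,7} 1  {5,6,7,8} 4
  5 to go: {3,5,6,7,8} 5  {4,5,6,7,8} 4
  6 to go: {2,4,5,6,7,8} 4  {3,4,5,6,7,8} 9
  7 to go: {1,2,4,5,6,7,8} 4  {2,3,4,5,6,7,8} 13
  if 0:c drops first: 17 orders
  if 3:b drops first: 4 orders
heap linearizations: 21

21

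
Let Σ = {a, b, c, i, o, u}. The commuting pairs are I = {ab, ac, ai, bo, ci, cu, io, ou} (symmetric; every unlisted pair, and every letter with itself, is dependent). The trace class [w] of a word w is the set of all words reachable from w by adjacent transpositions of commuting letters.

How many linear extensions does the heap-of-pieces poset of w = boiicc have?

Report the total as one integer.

piece 0:b — minimal
piece 1:o — minimal
piece 2:i rests on {0:b}
piece 3:i rests on {2:i}
piece 4:c rests on {0:b, 1:o}
piece 5:c rests on {4:c}
minimal pieces: {0:b, 1:o}
ways to finish when only these pieces remain (= sum over removing one remaining piece with nothing left below it):
  1 left: {3}→1  {5}→1
  2 left: {2,3}→1  {3,5}→2  {4,5}→1
  3 left: {1,4,5}→1  {2,3,5}→3  {3,4,5}→3
  4 left: {1,3,4,5}→4  {2,3,4,5}→6
  placing 0:b first → 10 extensions
  placing 1:o first → 6 extensions
total linear extensions = 16

16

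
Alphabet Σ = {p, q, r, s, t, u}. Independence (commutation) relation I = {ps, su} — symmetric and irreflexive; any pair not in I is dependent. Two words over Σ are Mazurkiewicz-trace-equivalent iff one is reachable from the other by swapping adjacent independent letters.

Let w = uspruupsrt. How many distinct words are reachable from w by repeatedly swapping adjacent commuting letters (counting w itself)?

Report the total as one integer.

12

#0=u has no predecessor
#1=s has no predecessor
#2=p depends on [0:u]
#3=r depends on [1:s, 2:p]
#4=u depends on [3:r]
#5=u depends on [4:u]
#6=p depends on [5:u]
#7=s depends on [3:r]
#8=r depends on [6:p, 7:s]
#9=t depends on [8:r]
sources: [0:u, 1:s]
N(rest) = Σ N(rest − s) over sources s of rest; N(one piece) = 1:
  size 1 → [9]=1
  size 2 → [8,9]=1
  size 3 → [6,8,9]=1  [7,8,9]=1
  size 4 → [5,6,8,9]=1  [6,7,8,9]=2
  size 5 → [4,5,6,8,9]=1  [5,6,7,8,9]=3
  size 6 → [4,5,6,7,8,9]=4
  size 7 → [3,4,5,6,7,8,9]=4
  size 8 → [1,3,4,5,6,7,8,9]=4  [2,3,4,5,6,7,8,9]=4
  first=0(u) contributes 8
  first=1(s) contributes 4
|[w]| = 12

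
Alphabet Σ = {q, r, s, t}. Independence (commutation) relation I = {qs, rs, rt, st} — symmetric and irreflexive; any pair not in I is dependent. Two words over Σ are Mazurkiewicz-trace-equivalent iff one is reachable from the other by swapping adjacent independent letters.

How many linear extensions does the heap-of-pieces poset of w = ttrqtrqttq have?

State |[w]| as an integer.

6

piece 0:t — minimal
piece 1:t rests on {0:t}
piece 2:r — minimal
piece 3:q rests on {1:t, 2:r}
piece 4:t rests on {3:q}
piece 5:r rests on {3:q}
piece 6:q rests on {4:t, 5:r}
piece 7:t rests on {6:q}
piece 8:t rests on {7:t}
piece 9:q rests on {8:t}
minimal pieces: {0:t, 2:r}
ways to finish when only these pieces remain (= sum over removing one remaining piece with nothing left below it):
  1 left: {9}→1
  2 left: {8,9}→1
  3 left: {7,8,9}→1
  4 left: {6,7,8,9}→1
  5 left: {4,6,7,8,9}→1  {5,6,7,8,9}→1
  6 left: {4,5,6,7,8,9}→2
  7 left: {3,4,5,6,7,8,9}→2
  8 left: {1,3,4,5,6,7,8,9}→2  {2,3,4,5,6,7,8,9}→2
  placing 0:t first → 4 extensions
  placing 2:r first → 2 extensions
total linear extensions = 6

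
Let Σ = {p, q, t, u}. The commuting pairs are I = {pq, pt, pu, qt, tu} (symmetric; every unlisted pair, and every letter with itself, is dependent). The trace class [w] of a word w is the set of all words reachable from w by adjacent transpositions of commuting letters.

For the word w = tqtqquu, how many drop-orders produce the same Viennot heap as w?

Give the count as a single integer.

#0=t has no predecessor
#1=q has no predecessor
#2=t depends on [0:t]
#3=q depends on [1:q]
#4=q depends on [3:q]
#5=u depends on [4:q]
#6=u depends on [5:u]
sources: [0:t, 1:q]
N(rest) = Σ N(rest − s) over sources s of rest; N(one piece) = 1:
  size 1 → [2]=1  [6]=1
  size 2 → [0,2]=1  [2,6]=2  [5,6]=1
  size 3 → [0,2,6]=3  [2,5,6]=3  [4,5,6]=1
  size 4 → [0,2,5,6]=6  [2,4,5,6]=4  [3,4,5,6]=1
  size 5 → [0,2,4,5,6]=10  [1,3,4,5,6]=1  [2,3,4,5,6]=5
  first=0(t) contributes 6
  first=1(q) contributes 15
|[w]| = 21

21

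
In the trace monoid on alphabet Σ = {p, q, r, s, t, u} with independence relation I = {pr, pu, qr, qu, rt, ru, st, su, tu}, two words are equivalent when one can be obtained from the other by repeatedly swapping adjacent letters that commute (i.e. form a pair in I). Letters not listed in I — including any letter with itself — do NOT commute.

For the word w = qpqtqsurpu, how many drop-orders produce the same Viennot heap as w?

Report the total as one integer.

piece 0:q — minimal
piece 1:p rests on {0:q}
piece 2:q rests on {1:p}
piece 3:t rests on {2:q}
piece 4:q rests on {3:t}
piece 5:s rests on {4:q}
piece 6:u — minimal
piece 7:r rests on {5:s}
piece 8:p rests on {5:s}
piece 9:u rests on {6:u}
minimal pieces: {0:q, 6:u}
ways to finish when only these pieces remain (= sum over removing one remaining piece with nothing left below it):
  1 left: {7}→1  {8}→1  {9}→1
  2 left: {6,9}→1  {7,8}→2  {7,9}→2  {8,9}→2
  3 left: {5,7,8}→2  {6,7,9}→3  {6,8,9}→3  {7,8,9}→6
  4 left: {4,5,7,8}→2  {5,7,8,9}→8  {6,7,8,9}→12
  5 left: {3,4,5,7,8}→2  {4,5,7,8,9}→10  {5,6,7,8,9}→20
  6 left: {2,3,4,5,7,8}→2  {3,4,5,7,8,9}→12  {4,5,6,7,8,9}→30
  7 left: {1,2,3,4,5,7,8}→2  {2,3,4,5,7,8,9}→14  {3,4,5,6,7,8,9}→42
  8 left: {0,1,2,3,4,5,7,8}→2  {1,2,3,4,5,7,8,9}→16  {2,3,4,5,6,7,8,9}→56
  placing 0:q first → 72 extensions
  placing 6:u first → 18 extensions
total linear extensions = 90

90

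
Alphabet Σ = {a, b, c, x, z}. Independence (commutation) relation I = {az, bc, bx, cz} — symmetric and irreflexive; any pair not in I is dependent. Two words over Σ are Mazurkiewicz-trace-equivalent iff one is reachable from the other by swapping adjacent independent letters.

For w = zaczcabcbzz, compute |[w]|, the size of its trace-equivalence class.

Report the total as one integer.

81

#0=z has no predecessor
#1=a has no predecessor
#2=c depends on [1:a]
#3=z depends on [0:z]
#4=c depends on [2:c]
#5=a depends on [4:c]
#6=b depends on [3:z, 5:a]
#7=c depends on [5:a]
#8=b depends on [6:b]
#9=z depends on [8:b]
#10=z depends on [9:z]
sources: [0:z, 1:a]
N(rest) = Σ N(rest − s) over sources s of rest; N(one piece) = 1:
  size 1 → [7]=1  [10]=1
  size 2 → [7,10]=2  [9,10]=1
  size 3 → [7,9,10]=3  [8,9,10]=1
  size 4 → [6,8,9,10]=1  [7,8,9,10]=4
  size 5 → [3,6,8,9,10]=1  [6,7,8,9,10]=5
  size 6 → [0,3,6,8,9,10]=1  [3,6,7,8,9,10]=6  [5,6,7,8,9,10]=5
  size 7 → [0,3,6,7,8,9,10]=7  [3,5,6,7,8,9,10]=11  [4,5,6,7,8,9,10]=5
  size 8 → [0,3,5,6,7,8,9,10]=18  [2,4,5,6,7,8,9,10]=5  [3,4,5,6,7,8,9,10]=16
  size 9 → [0,3,4,5,6,7,8,9,10]=34  [1,2,4,5,6,7,8,9,10]=5  [2,3,4,5,6,7,8,9,10]=21
  first=0(z) contributes 26
  first=1(a) contributes 55
|[w]| = 81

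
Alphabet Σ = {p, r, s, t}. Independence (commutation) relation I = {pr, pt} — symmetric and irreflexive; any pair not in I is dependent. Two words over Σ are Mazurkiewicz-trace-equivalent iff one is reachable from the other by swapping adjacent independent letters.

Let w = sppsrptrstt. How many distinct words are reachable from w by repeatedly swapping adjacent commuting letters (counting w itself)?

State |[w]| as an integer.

4

piece 0:s — minimal
piece 1:p rests on {0:s}
piece 2:p rests on {1:p}
piece 3:s rests on {2:p}
piece 4:r rests on {3:s}
piece 5:p rests on {3:s}
piece 6:t rests on {4:r}
piece 7:r rests on {6:t}
piece 8:s rests on {5:p, 7:r}
piece 9:t rests on {8:s}
piece 10:t rests on {9:t}
minimal pieces: {0:s}
ways to finish when only these pieces remain (= sum over removing one remaining piece with nothing left below it):
  1 left: {10}→1
  2 left: {9,10}→1
  3 left: {8,9,10}→1
  4 left: {5,8,9,10}→1  {7,8,9,10}→1
  5 left: {5,7,8,9,10}→2  {6,7,8,9,10}→1
  6 left: {4,6,7,8,9,10}→1  {5,6,7,8,9,10}→3
  7 left: {4,5,6,7,8,9,10}→4
  8 left: {3,4,5,6,7,8,9,10}→4
  9 left: {2,3,4,5,6,7,8,9,10}→4
  placing 0:s first → 4 extensions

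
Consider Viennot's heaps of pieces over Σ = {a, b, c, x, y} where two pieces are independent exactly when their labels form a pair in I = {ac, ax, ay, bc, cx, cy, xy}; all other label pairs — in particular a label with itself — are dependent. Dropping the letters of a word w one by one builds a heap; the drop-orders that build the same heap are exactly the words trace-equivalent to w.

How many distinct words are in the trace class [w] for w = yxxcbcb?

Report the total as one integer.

63

piece 0:y — minimal
piece 1:x — minimal
piece 2:x rests on {1:x}
piece 3:c — minimal
piece 4:b rests on {0:y, 2:x}
piece 5:c rests on {3:c}
piece 6:b rests on {4:b}
minimal pieces: {0:y, 1:x, 3:c}
ways to finish when only these pieces remain (= sum over removing one remaining piece with nothing left below it):
  1 left: {5}→1  {6}→1
  2 left: {3,5}→1  {4,6}→1  {5,6}→2
  3 left: {0,4,6}→1  {2,4,6}→1  {3,5,6}→3  {4,5,6}→3
  4 left: {0,2,4,6}→2  {0,4,5,6}→4  {1,2,4,6}→1  {2,4,5,6}→4  {3,4,5,6}→6
  5 left: {0,1,2,4,6}→3  {0,2,4,5,6}→10  {0,3,4,5,6}→10  {1,2,4,5,6}→5  {2,3,4,5,6}→10
  placing 0:y first → 15 extensions
  placing 1:x first → 30 extensions
  placing 3:c first → 18 extensions
total linear extensions = 63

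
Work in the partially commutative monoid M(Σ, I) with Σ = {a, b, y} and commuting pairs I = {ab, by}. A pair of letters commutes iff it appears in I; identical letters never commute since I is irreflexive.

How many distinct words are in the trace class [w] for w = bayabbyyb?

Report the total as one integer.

126

drop 0:b onto floor
drop 1:a onto floor
drop 2:y onto {1:a}
drop 3:a onto {2:y}
drop 4:b onto {0:b}
drop 5:b onto {4:b}
drop 6:y onto {3:a}
drop 7:y onto {6:y}
drop 8:b onto {5:b}
ground layer = {0:b, 1:a}
drop-orders for the pieces not yet dropped (sum over which currently-grounded one goes next):
  1 to go: {7} 1  {8} 1
  2 to go: {5,8} 1  {6,7} 1  {7,8} 2
  3 to go: {3,6,7} 1  {4,5,8} 1  {5,7,8} 3  {6,7,8} 3
  4 to go: {0,4,5,8} 1  {2,3,6,7} 1  {3,6,7,8} 4  {4,5,7,8} 4  {5,6,7,8} 6
  5 to go: {0,4,5,7,8} 5  {1,2,3,6,7} 1  {2,3,6,7,8} 5  {3,5,6,7,8} 10  {4,5,6,7,8} 10
  6 to go: {0,4,5,6,7,8} 15  {1,2,3,6,7,8} 6  {2,3,5,6,7,8} 15  {3,4,5,6,7,8} 20
  7 to go: {0,3,4,5,6,7,8} 35  {1,2,3,5,6,7,8} 21  {2,3,4,5,6,7,8} 35
  if 0:b drops first: 56 orders
  if 1:a drops first: 70 orders
heap linearizations: 126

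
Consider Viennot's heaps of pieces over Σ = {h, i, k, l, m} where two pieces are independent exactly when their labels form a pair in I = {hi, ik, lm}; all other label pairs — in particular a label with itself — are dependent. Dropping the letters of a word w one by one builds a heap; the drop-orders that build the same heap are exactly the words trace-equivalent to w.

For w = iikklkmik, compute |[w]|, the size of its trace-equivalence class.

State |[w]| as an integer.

#0=i has no predecessor
#1=i depends on [0:i]
#2=k has no predecessor
#3=k depends on [2:k]
#4=l depends on [1:i, 3:k]
#5=k depends on [4:l]
#6=m depends on [5:k]
#7=i depends on [6:m]
#8=k depends on [6:m]
sources: [0:i, 2:k]
N(rest) = Σ N(rest − s) over sources s of rest; N(one piece) = 1:
  size 1 → [7]=1  [8]=1
  size 2 → [7,8]=2
  size 3 → [6,7,8]=2
  size 4 → [5,6,7,8]=2
  size 5 → [4,5,6,7,8]=2
  size 6 → [1,4,5,6,7,8]=2  [3,4,5,6,7,8]=2
  size 7 → [0,1,4,5,6,7,8]=2  [1,3,4,5,6,7,8]=4  [2,3,4,5,6,7,8]=2
  first=0(i) contributes 6
  first=2(k) contributes 6
|[w]| = 12

12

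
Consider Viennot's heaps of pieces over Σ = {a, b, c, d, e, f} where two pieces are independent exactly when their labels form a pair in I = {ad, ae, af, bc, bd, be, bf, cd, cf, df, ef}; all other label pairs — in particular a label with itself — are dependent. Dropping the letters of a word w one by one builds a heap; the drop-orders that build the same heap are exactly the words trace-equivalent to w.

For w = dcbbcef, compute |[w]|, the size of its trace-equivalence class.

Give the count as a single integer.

315

0(d) covers ∅
1(c) covers ∅
2(b) covers ∅
3(b) covers 2:b
4(c) covers 1:c
5(e) covers 0:d, 4:c
6(f) covers ∅
floor of heap: 0:d, 1:c, 2:b, 6:f
completions by unplaced set U, small U first (add the entries for U minus each lowest piece of U):
  |U|=1: {3}:1  {5}:1  {6}:1
  |U|=2: {0,5}:1  {2,3}:1  {3,5}:2  {3,6}:2  {4,5}:1  {5,6}:2
  |U|=3: {0,3,5}:3  {0,4,5}:2  {0,5,6}:3  {1,4,5}:1  {2,3,5}:3  {2,3,6}:3  {3,4,5}:3  {3,5,6}:6  {4,5,6}:3
  |U|=4: {0,1,4,5}:3  {0,2,3,5}:6  {0,3,4,5}:8  {0,3,5,6}:12  {0,4,5,6}:8  {1,3,4,5}:4  {1,4,5,6}:4  {2,3,4,5}:6  {2,3,5,6}:12  {3,4,5,6}:12
  |U|=5: {0,1,3,4,5}:15  {0,1,4,5,6}:15  {0,2,3,4,5}:20  {0,2,3,5,6}:30  {0,3,4,5,6}:40  {1,2,3,4,5}:10  {1,3,4,5,6}:20  {2,3,4,5,6}:30
  start at 0(d): 60
  start at 1(c): 120
  start at 2(b): 90
  start at 6(f): 45
sum over floor = 315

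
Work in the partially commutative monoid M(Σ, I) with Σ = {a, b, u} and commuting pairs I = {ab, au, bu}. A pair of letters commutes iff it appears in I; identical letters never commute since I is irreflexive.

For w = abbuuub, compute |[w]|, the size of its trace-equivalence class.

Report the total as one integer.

#0=a has no predecessor
#1=b has no predecessor
#2=b depends on [1:b]
#3=u has no predecessor
#4=u depends on [3:u]
#5=u depends on [4:u]
#6=b depends on [2:b]
sources: [0:a, 1:b, 3:u]
N(rest) = Σ N(rest − s) over sources s of rest; N(one piece) = 1:
  size 1 → [0]=1  [5]=1  [6]=1
  size 2 → [0,5]=2  [0,6]=2  [2,6]=1  [4,5]=1  [5,6]=2
  size 3 → [0,2,6]=3  [0,4,5]=3  [0,5,6]=6  [1,2,6]=1  [2,5,6]=3  [3,4,5]=1  [4,5,6]=3
  size 4 → [0,1,2,6]=4  [0,2,5,6]=12  [0,3,4,5]=4  [0,4,5,6]=12  [1,2,5,6]=4  [2,4,5,6]=6  [3,4,5,6]=4
  size 5 → [0,1,2,5,6]=20  [0,2,4,5,6]=30  [0,3,4,5,6]=20  [1,2,4,5,6]=10  [2,3,4,5,6]=10
  first=0(a) contributes 20
  first=1(b) contributes 60
  first=3(u) contributes 60
|[w]| = 140

140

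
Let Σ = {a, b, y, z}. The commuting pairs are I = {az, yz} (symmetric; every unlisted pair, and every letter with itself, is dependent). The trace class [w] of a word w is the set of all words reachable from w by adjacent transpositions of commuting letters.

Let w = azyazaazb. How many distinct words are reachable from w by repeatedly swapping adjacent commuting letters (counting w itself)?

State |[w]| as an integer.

#0=a has no predecessor
#1=z has no predecessor
#2=y depends on [0:a]
#3=a depends on [2:y]
#4=z depends on [1:z]
#5=a depends on [3:a]
#6=a depends on [5:a]
#7=z depends on [4:z]
#8=b depends on [6:a, 7:z]
sources: [0:a, 1:z]
N(rest) = Σ N(rest − s) over sources s of rest; N(one piece) = 1:
  size 1 → [8]=1
  size 2 → [6,8]=1  [7,8]=1
  size 3 → [4,7,8]=1  [5,6,8]=1  [6,7,8]=2
  size 4 → [1,4,7,8]=1  [3,5,6,8]=1  [4,6,7,8]=3  [5,6,7,8]=3
  size 5 → [1,4,6,7,8]=4  [2,3,5,6,8]=1  [3,5,6,7,8]=4  [4,5,6,7,8]=6
  size 6 → [0,2,3,5,6,8]=1  [1,4,5,6,7,8]=10  [2,3,5,6,7,8]=5  [3,4,5,6,7,8]=10
  size 7 → [0,2,3,5,6,7,8]=6  [1,3,4,5,6,7,8]=20  [2,3,4,5,6,7,8]=15
  first=0(a) contributes 35
  first=1(z) contributes 21
|[w]| = 56

56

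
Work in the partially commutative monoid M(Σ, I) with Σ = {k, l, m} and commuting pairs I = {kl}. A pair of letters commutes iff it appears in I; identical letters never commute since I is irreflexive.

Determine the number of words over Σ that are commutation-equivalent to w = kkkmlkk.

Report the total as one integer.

#0=k has no predecessor
#1=k depends on [0:k]
#2=k depends on [1:k]
#3=m depends on [2:k]
#4=l depends on [3:m]
#5=k depends on [3:m]
#6=k depends on [5:k]
sources: [0:k]
N(rest) = Σ N(rest − s) over sources s of rest; N(one piece) = 1:
  size 1 → [4]=1  [6]=1
  size 2 → [4,6]=2  [5,6]=1
  size 3 → [4,5,6]=3
  size 4 → [3,4,5,6]=3
  size 5 → [2,3,4,5,6]=3
  first=0(k) contributes 3

3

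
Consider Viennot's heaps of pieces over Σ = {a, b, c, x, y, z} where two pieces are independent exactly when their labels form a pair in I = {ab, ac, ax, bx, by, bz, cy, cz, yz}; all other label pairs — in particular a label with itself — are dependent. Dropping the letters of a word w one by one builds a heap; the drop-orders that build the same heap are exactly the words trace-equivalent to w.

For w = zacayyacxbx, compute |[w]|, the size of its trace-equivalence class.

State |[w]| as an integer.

0(z) covers ∅
1(a) covers 0:z
2(c) covers ∅
3(a) covers 1:a
4(y) covers 3:a
5(y) covers 4:y
6(a) covers 5:y
7(c) covers 2:c
8(x) covers 5:y, 7:c
9(b) covers 7:c
10(x) covers 8:x
floor of heap: 0:z, 2:c
completions by unplaced set U, small U first (add the entries for U minus each lowest piece of U):
  |U|=1: {6}:1  {9}:1  {10}:1
  |U|=2: {6,9}:2  {6,10}:2  {8,10}:1  {9,10}:2
  |U|=3: {6,8,10}:3  {6,9,10}:6  {8,9,10}:3
  |U|=4: {5,6,8,10}:3  {6,8,9,10}:12  {7,8,9,10}:3
  |U|=5: {2,7,8,9,10}:3  {4,5,6,8,10}:3  {5,6,8,9,10}:15  {6,7,8,9,10}:15
  |U|=6: {2,6,7,8,9,10}:18  {3,4,5,6,8,10}:3  {4,5,6,8,9,10}:18  {5,6,7,8,9,10}:30
  |U|=7: {1,3,4,5,6,8,10}:3  {2,5,6,7,8,9,10}:48  {3,4,5,6,8,9,10}:21  {4,5,6,7,8,9,10}:48
  |U|=8: {0,1,3,4,5,6,8,10}:3  {1,3,4,5,6,8,9,10}:24  {2,4,5,6,7,8,9,10}:96  {3,4,5,6,7,8,9,10}:69
  |U|=9: {0,1,3,4,5,6,8,9,10}:27  {1,3,4,5,6,7,8,9,10}:93  {2,3,4,5,6,7,8,9,10}:165
  start at 0(z): 258
  start at 2(c): 120
sum over floor = 378

378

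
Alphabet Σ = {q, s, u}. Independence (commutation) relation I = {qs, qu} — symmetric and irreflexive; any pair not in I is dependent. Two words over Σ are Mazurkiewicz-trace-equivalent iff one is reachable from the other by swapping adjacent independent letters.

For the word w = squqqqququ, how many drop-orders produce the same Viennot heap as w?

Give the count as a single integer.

210

piece 0:s — minimal
piece 1:q — minimal
piece 2:u rests on {0:s}
piece 3:q rests on {1:q}
piece 4:q rests on {3:q}
piece 5:q rests on {4:q}
piece 6:q rests on {5:q}
piece 7:u rests on {2:u}
piece 8:q rests on {6:q}
piece 9:u rests on {7:u}
minimal pieces: {0:s, 1:q}
ways to finish when only these pieces remain (= sum over removing one remaining piece with nothing left below it):
  1 left: {8}→1  {9}→1
  2 left: {6,8}→1  {7,9}→1  {8,9}→2
  3 left: {2,7,9}→1  {5,6,8}→1  {6,8,9}→3  {7,8,9}→3
  4 left: {0,2,7,9}→1  {2,7,8,9}→4  {4,5,6,8}→1  {5,6,8,9}→4  {6,7,8,9}→6
  5 left: {0,2,7,8,9}→5  {2,6,7,8,9}→10  {3,4,5,6,8}→1  {4,5,6,8,9}→5  {5,6,7,8,9}→10
  6 left: {0,2,6,7,8,9}→15  {1,3,4,5,6,8}→1  {2,5,6,7,8,9}→20  {3,4,5,6,8,9}→6  {4,5,6,7,8,9}→15
  7 left: {0,2,5,6,7,8,9}→35  {1,3,4,5,6,8,9}→7  {2,4,5,6,7,8,9}→35  {3,4,5,6,7,8,9}→21
  8 left: {0,2,4,5,6,7,8,9}→70  {1,3,4,5,6,7,8,9}→28  {2,3,4,5,6,7,8,9}→56
  placing 0:s first → 84 extensions
  placing 1:q first → 126 extensions
total linear extensions = 210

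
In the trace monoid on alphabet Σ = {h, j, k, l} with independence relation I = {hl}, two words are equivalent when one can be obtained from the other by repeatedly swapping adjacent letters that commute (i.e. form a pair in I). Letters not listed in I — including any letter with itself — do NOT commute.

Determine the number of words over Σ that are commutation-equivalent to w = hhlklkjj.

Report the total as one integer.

piece 0:h — minimal
piece 1:h rests on {0:h}
piece 2:l — minimal
piece 3:k rests on {1:h, 2:l}
piece 4:l rests on {3:k}
piece 5:k rests on {4:l}
piece 6:j rests on {5:k}
piece 7:j rests on {6:j}
minimal pieces: {0:h, 2:l}
ways to finish when only these pieces remain (= sum over removing one remaining piece with nothing left below it):
  1 left: {7}→1
  2 left: {6,7}→1
  3 left: {5,6,7}→1
  4 left: {4,5,6,7}→1
  5 left: {3,4,5,6,7}→1
  6 left: {1,3,4,5,6,7}→1  {2,3,4,5,6,7}→1
  placing 0:h first → 2 extensions
  placing 2:l first → 1 extensions
total linear extensions = 3

3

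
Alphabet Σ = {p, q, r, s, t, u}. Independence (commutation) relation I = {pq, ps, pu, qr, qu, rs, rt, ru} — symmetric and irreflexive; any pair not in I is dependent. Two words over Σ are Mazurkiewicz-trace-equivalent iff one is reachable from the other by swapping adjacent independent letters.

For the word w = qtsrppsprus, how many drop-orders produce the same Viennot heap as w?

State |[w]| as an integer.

266

#0=q has no predecessor
#1=t depends on [0:q]
#2=s depends on [1:t]
#3=r has no predecessor
#4=p depends on [1:t, 3:r]
#5=p depends on [4:p]
#6=s depends on [2:s]
#7=p depends on [5:p]
#8=r depends on [7:p]
#9=u depends on [6:s]
#10=s depends on [9:u]
sources: [0:q, 3:r]
N(rest) = Σ N(rest − s) over sources s of rest; N(one piece) = 1:
  size 1 → [8]=1  [10]=1
  size 2 → [7,8]=1  [8,10]=2  [9,10]=1
  size 3 → [5,7,8]=1  [6,9,10]=1  [7,8,10]=3  [8,9,10]=3
  size 4 → [2,6,9,10]=1  [4,5,7,8]=1  [5,7,8,10]=4  [6,8,9,10]=4  [7,8,9,10]=6
  size 5 → [2,6,8,9,10]=5  [3,4,5,7,8]=1  [4,5,7,8,10]=5  [5,7,8,9,10]=10  [6,7,8,9,10]=10
  size 6 → [2,6,7,8,9,10]=15  [3,4,5,7,8,10]=6  [4,5,7,8,9,10]=15  [5,6,7,8,9,10]=20
  size 7 → [2,5,6,7,8,9,10]=35  [3,4,5,7,8,9,10]=21  [4,5,6,7,8,9,10]=35
  size 8 → [2,4,5,6,7,8,9,10]=70  [3,4,5,6,7,8,9,10]=56
  size 9 → [1,2,4,5,6,7,8,9,10]=70  [2,3,4,5,6,7,8,9,10]=126
  first=0(q) contributes 196
  first=3(r) contributes 70
|[w]| = 266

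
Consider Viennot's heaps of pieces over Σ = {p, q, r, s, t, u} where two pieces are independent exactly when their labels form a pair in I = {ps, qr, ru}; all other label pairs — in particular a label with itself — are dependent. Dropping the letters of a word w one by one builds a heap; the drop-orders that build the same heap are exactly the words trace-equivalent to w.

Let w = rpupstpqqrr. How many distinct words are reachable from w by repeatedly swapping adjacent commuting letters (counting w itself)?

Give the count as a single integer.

12

0(r) covers ∅
1(p) covers 0:r
2(u) covers 1:p
3(p) covers 2:u
4(s) covers 2:u
5(t) covers 3:p, 4:s
6(p) covers 5:t
7(q) covers 6:p
8(q) covers 7:q
9(r) covers 6:p
10(r) covers 9:r
floor of heap: 0:r
completions by unplaced set U, small U first (add the entries for U minus each lowest piece of U):
  |U|=1: {8}:1  {10}:1
  |U|=2: {7,8}:1  {8,10}:2  {9,10}:1
  |U|=3: {7,8,10}:3  {8,9,10}:3
  |U|=4: {7,8,9,10}:6
  |U|=5: {6,7,8,9,10}:6
  |U|=6: {5,6,7,8,9,10}:6
  |U|=7: {3,5,6,7,8,9,10}:6  {4,5,6,7,8,9,10}:6
  |U|=8: {3,4,5,6,7,8,9,10}:12
  |U|=9: {2,3,4,5,6,7,8,9,10}:12
  start at 0(r): 12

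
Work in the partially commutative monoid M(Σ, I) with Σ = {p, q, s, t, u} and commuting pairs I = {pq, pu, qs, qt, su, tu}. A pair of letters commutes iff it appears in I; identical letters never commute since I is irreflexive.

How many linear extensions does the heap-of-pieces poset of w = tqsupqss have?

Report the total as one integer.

#0=t has no predecessor
#1=q has no predecessor
#2=s depends on [0:t]
#3=u depends on [1:q]
#4=p depends on [2:s]
#5=q depends on [3:u]
#6=s depends on [4:p]
#7=s depends on [6:s]
sources: [0:t, 1:q]
N(rest) = Σ N(rest − s) over sources s of rest; N(one piece) = 1:
  size 1 → [5]=1  [7]=1
  size 2 → [3,5]=1  [5,7]=2  [6,7]=1
  size 3 → [1,3,5]=1  [3,5,7]=3  [4,6,7]=1  [5,6,7]=3
  size 4 → [1,3,5,7]=4  [2,4,6,7]=1  [3,5,6,7]=6  [4,5,6,7]=4
  size 5 → [0,2,4,6,7]=1  [1,3,5,6,7]=10  [2,4,5,6,7]=5  [3,4,5,6,7]=10
  size 6 → [0,2,4,5,6,7]=6  [1,3,4,5,6,7]=20  [2,3,4,5,6,7]=15
  first=0(t) contributes 35
  first=1(q) contributes 21
|[w]| = 56

56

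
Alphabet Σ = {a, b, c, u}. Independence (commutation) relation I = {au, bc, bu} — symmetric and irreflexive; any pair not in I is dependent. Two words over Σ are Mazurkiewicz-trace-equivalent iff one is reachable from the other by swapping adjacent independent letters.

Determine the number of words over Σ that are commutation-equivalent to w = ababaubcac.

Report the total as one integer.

13

#0=a has no predecessor
#1=b depends on [0:a]
#2=a depends on [1:b]
#3=b depends on [2:a]
#4=a depends on [3:b]
#5=u has no predecessor
#6=b depends on [4:a]
#7=c depends on [4:a, 5:u]
#8=a depends on [6:b, 7:c]
#9=c depends on [8:a]
sources: [0:a, 5:u]
N(rest) = Σ N(rest − s) over sources s of rest; N(one piece) = 1:
  size 1 → [9]=1
  size 2 → [8,9]=1
  size 3 → [6,8,9]=1  [7,8,9]=1
  size 4 → [5,7,8,9]=1  [6,7,8,9]=2
  size 5 → [4,6,7,8,9]=2  [5,6,7,8,9]=3
  size 6 → [3,4,6,7,8,9]=2  [4,5,6,7,8,9]=5
  size 7 → [2,3,4,6,7,8,9]=2  [3,4,5,6,7,8,9]=7
  size 8 → [1,2,3,4,6,7,8,9]=2  [2,3,4,5,6,7,8,9]=9
  first=0(a) contributes 11
  first=5(u) contributes 2
|[w]| = 13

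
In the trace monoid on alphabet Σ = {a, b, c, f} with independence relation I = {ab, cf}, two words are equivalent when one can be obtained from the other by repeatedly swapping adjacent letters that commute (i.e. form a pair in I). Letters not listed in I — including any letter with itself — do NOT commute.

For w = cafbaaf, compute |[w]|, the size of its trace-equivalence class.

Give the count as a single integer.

3

drop 0:c onto floor
drop 1:a onto {0:c}
drop 2:f onto {1:a}
drop 3:b onto {2:f}
drop 4:a onto {2:f}
drop 5:a onto {4:a}
drop 6:f onto {3:b, 5:a}
ground layer = {0:c}
drop-orders for the pieces not yet dropped (sum over which currently-grounded one goes next):
  1 to go: {6} 1
  2 to go: {3,6} 1  {5,6} 1
  3 to go: {3,5,6} 2  {4,5,6} 1
  4 to go: {3,4,5,6} 3
  5 to go: {2,3,4,5,6} 3
  if 0:c drops first: 3 orders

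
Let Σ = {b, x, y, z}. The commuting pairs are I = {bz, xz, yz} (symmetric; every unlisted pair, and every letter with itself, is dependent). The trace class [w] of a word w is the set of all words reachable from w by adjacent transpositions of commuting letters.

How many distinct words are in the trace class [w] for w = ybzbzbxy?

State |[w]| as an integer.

0(y) covers ∅
1(b) covers 0:y
2(z) covers ∅
3(b) covers 1:b
4(z) covers 2:z
5(b) covers 3:b
6(x) covers 5:b
7(y) covers 6:x
floor of heap: 0:y, 2:z
completions by unplaced set U, small U first (add the entries for U minus each lowest piece of U):
  |U|=1: {4}:1  {7}:1
  |U|=2: {2,4}:1  {4,7}:2  {6,7}:1
  |U|=3: {2,4,7}:3  {4,6,7}:3  {5,6,7}:1
  |U|=4: {2,4,6,7}:6  {3,5,6,7}:1  {4,5,6,7}:4
  |U|=5: {1,3,5,6,7}:1  {2,4,5,6,7}:10  {3,4,5,6,7}:5
  |U|=6: {0,1,3,5,6,7}:1  {1,3,4,5,6,7}:6  {2,3,4,5,6,7}:15
  start at 0(y): 21
  start at 2(z): 7
sum over floor = 28

28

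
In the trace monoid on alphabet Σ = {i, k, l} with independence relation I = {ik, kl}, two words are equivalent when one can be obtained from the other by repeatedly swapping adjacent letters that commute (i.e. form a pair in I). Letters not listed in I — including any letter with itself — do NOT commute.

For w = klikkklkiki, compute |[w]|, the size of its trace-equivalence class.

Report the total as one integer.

drop 0:k onto floor
drop 1:l onto floor
drop 2:i onto {1:l}
drop 3:k onto {0:k}
drop 4:k onto {3:k}
drop 5:k onto {4:k}
drop 6:l onto {2:i}
drop 7:k onto {5:k}
drop 8:i onto {6:l}
drop 9:k onto {7:k}
drop 10:i onto {8:i}
ground layer = {0:k, 1:l}
drop-orders for the pieces not yet dropped (sum over which currently-grounded one goes next):
  1 to go: {9} 1  {10} 1
  2 to go: {7,9} 1  {8,10} 1  {9,10} 2
  3 to go: {5,7,9} 1  {6,8,10} 1  {7,9,10} 3  {8,9,10} 3
  4 to go: {2,6,8,10} 1  {4,5,7,9} 1  {5,7,9,10} 4  {6,8,9,10} 4  {7,8,9,10} 6
  5 to go: {1,2,6,8,10} 1  {2,6,8,9,10} 5  {3,4,5,7,9} 1  {4,5,7,9,10} 5  {5,7,8,9,10} 10  {6,7,8,9,10} 10
  6 to go: {0,3,4,5,7,9} 1  {1,2,6,8,9,10} 6  {2,6,7,8,9,10} 15  {3,4,5,7,9,10} 6  {4,5,7,8,9,10} 15  {5,6,7,8,9,10} 20
  7 to go: {0,3,4,5,7,9,10} 7  {1,2,6,7,8,9,10} 21  {2,5,6,7,8,9,10} 35  {3,4,5,7,8,9,10} 21  {4,5,6,7,8,9,10} 35
  8 to go: {0,3,4,5,7,8,9,10} 28  {1,2,5,6,7,8,9,10} 56  {2,4,5,6,7,8,9,10} 70  {3,4,5,6,7,8,9,10} 56
  9 to go: {0,3,4,5,6,7,8,9,10} 84  {1,2,4,5,6,7,8,9,10} 126  {2,3,4,5,6,7,8,9,10} 126
  if 0:k drops first: 252 orders
  if 1:l drops first: 210 orders
heap linearizations: 462

462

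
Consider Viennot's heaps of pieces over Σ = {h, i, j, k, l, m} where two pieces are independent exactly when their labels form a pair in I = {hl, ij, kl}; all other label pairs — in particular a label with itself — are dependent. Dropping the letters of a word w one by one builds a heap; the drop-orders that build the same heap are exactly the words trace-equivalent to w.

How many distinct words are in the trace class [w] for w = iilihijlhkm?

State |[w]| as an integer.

6

0(i) covers ∅
1(i) covers 0:i
2(l) covers 1:i
3(i) covers 2:l
4(h) covers 3:i
5(i) covers 4:h
6(j) covers 4:h
7(l) covers 5:i, 6:j
8(h) covers 5:i, 6:j
9(k) covers 8:h
10(m) covers 7:l, 9:k
floor of heap: 0:i
completions by unplaced set U, small U first (add the entries for U minus each lowest piece of U):
  |U|=1: {10}:1
  |U|=2: {7,10}:1  {9,10}:1
  |U|=3: {7,9,10}:2  {8,9,10}:1
  |U|=4: {7,8,9,10}:3
  |U|=5: {5,7,8,9,10}:3  {6,7,8,9,10}:3
  |U|=6: {5,6,7,8,9,10}:6
  |U|=7: {4,5,6,7,8,9,10}:6
  |U|=8: {3,4,5,6,7,8,9,10}:6
  |U|=9: {2,3,4,5,6,7,8,9,10}:6
  start at 0(i): 6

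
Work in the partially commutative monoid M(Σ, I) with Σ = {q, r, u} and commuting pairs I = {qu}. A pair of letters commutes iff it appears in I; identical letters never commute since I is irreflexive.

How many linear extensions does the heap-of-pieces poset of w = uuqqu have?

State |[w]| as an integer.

0(u) covers ∅
1(u) covers 0:u
2(q) covers ∅
3(q) covers 2:q
4(u) covers 1:u
floor of heap: 0:u, 2:q
completions by unplaced set U, small U first (add the entries for U minus each lowest piece of U):
  |U|=1: {3}:1  {4}:1
  |U|=2: {1,4}:1  {2,3}:1  {3,4}:2
  |U|=3: {0,1,4}:1  {1,3,4}:3  {2,3,4}:3
  start at 0(u): 6
  start at 2(q): 4
sum over floor = 10

10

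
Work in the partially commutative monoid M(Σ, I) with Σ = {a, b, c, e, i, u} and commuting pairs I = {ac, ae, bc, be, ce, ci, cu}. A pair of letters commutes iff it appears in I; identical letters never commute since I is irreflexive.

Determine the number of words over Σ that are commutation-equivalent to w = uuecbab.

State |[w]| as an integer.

0(u) covers ∅
1(u) covers 0:u
2(e) covers 1:u
3(c) covers ∅
4(b) covers 1:u
5(a) covers 4:b
6(b) covers 5:a
floor of heap: 0:u, 3:c
completions by unplaced set U, small U first (add the entries for U minus each lowest piece of U):
  |U|=1: {2}:1  {3}:1  {6}:1
  |U|=2: {2,3}:2  {2,6}:2  {3,6}:2  {5,6}:1
  |U|=3: {2,3,6}:6  {2,5,6}:3  {3,5,6}:3  {4,5,6}:1
  |U|=4: {2,3,5,6}:12  {2,4,5,6}:4  {3,4,5,6}:4
  |U|=5: {1,2,4,5,6}:4  {2,3,4,5,6}:20
  start at 0(u): 24
  start at 3(c): 4
sum over floor = 28

28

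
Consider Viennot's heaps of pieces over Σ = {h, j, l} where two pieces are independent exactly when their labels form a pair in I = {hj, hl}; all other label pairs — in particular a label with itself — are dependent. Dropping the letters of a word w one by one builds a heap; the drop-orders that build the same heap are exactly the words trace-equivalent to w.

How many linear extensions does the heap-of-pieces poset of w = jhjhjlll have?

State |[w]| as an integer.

#0=j has no predecessor
#1=h has no predecessor
#2=j depends on [0:j]
#3=h depends on [1:h]
#4=j depends on [2:j]
#5=l depends on [4:j]
#6=l depends on [5:l]
#7=l depends on [6:l]
sources: [0:j, 1:h]
N(rest) = Σ N(rest − s) over sources s of rest; N(one piece) = 1:
  size 1 → [3]=1  [7]=1
  size 2 → [1,3]=1  [3,7]=2  [6,7]=1
  size 3 → [1,3,7]=3  [3,6,7]=3  [5,6,7]=1
  size 4 → [1,3,6,7]=6  [3,5,6,7]=4  [4,5,6,7]=1
  size 5 → [1,3,5,6,7]=10  [2,4,5,6,7]=1  [3,4,5,6,7]=5
  size 6 → [0,2,4,5,6,7]=1  [1,3,4,5,6,7]=15  [2,3,4,5,6,7]=6
  first=0(j) contributes 21
  first=1(h) contributes 7
|[w]| = 28

28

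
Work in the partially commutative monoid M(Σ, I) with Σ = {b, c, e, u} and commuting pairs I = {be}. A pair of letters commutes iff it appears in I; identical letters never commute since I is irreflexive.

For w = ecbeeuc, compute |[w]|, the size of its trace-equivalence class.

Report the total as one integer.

3

drop 0:e onto floor
drop 1:c onto {0:e}
drop 2:b onto {1:c}
drop 3:e onto {1:c}
drop 4:e onto {3:e}
drop 5:u onto {2:b, 4:e}
drop 6:c onto {5:u}
ground layer = {0:e}
drop-orders for the pieces not yet dropped (sum over which currently-grounded one goes next):
  1 to go: {6} 1
  2 to go: {5,6} 1
  3 to go: {2,5,6} 1  {4,5,6} 1
  4 to go: {2,4,5,6} 2  {3,4,5,6} 1
  5 to go: {2,3,4,5,6} 3
  if 0:e drops first: 3 orders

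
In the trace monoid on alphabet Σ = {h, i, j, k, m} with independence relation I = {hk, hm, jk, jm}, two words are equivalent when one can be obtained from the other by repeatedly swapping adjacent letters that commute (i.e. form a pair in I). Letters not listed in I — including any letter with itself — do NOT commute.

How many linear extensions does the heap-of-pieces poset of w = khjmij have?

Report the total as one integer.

6

piece 0:k — minimal
piece 1:h — minimal
piece 2:j rests on {1:h}
piece 3:m rests on {0:k}
piece 4:i rests on {2:j, 3:m}
piece 5:j rests on {4:i}
minimal pieces: {0:k, 1:h}
ways to finish when only these pieces remain (= sum over removing one remaining piece with nothing left below it):
  1 left: {5}→1
  2 left: {4,5}→1
  3 left: {2,4,5}→1  {3,4,5}→1
  4 left: {0,3,4,5}→1  {1,2,4,5}→1  {2,3,4,5}→2
  placing 0:k first → 3 extensions
  placing 1:h first → 3 extensions
total linear extensions = 6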